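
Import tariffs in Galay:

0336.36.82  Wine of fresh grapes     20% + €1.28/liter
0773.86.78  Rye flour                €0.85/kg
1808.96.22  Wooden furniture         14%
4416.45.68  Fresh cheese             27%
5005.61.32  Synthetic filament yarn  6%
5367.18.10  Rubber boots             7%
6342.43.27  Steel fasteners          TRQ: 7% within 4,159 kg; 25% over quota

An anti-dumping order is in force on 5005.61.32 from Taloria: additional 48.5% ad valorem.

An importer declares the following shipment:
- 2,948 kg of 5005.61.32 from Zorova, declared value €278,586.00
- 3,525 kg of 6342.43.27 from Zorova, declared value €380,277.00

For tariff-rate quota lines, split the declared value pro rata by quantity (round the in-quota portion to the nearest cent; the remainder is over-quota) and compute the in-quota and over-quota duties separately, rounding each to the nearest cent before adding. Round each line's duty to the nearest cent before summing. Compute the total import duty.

Line 1 (5005.61.32, Zorova, 2,948 kg, €278,586.00):
Base rate for 5005.61.32 is 6%.
The additional-duty order on 5005.61.32 targets Taloria, not Zorova; it does not apply.
Duty = €278,586.00 × 6% = €16,715.16.
Line 2 (6342.43.27, Zorova, 3,525 kg, €380,277.00):
Code 6342.43.27 is under a tariff-rate quota (threshold 4,159 kg). Quantity 3,525 kg is within the quota, so the in-quota rate 7% applies to the full value.
Duty = €380,277.00 × 7% = €26,619.39.
Total = €16,715.16 + €26,619.39 = €43,334.55.

€43,334.55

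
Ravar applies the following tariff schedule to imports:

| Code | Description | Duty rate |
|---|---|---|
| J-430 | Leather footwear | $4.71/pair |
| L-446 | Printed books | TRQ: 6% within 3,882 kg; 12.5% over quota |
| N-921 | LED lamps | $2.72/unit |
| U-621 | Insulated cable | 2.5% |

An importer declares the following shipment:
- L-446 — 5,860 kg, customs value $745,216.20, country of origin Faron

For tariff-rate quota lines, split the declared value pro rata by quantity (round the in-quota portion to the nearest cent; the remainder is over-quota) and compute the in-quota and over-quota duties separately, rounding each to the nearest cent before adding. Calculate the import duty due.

$61,063.22

Line 1 (L-446, Faron, 5,860 kg, $745,216.20):
Code L-446 is under a tariff-rate quota (threshold 3,882 kg). In-quota: 3,882 kg at 6%; over-quota: 1,978 kg at 12.5%.
Pro-rata value split: in-quota = $745,216.20 × 3,882/5,860 = $493,673.94; over-quota = $745,216.20 − $493,673.94 = $251,542.26.
In-quota duty = $493,673.94 × 6% = $29,620.44. Over-quota duty = $251,542.26 × 12.5% = $31,442.78.
Line duty = $29,620.44 + $31,442.78 = $61,063.22.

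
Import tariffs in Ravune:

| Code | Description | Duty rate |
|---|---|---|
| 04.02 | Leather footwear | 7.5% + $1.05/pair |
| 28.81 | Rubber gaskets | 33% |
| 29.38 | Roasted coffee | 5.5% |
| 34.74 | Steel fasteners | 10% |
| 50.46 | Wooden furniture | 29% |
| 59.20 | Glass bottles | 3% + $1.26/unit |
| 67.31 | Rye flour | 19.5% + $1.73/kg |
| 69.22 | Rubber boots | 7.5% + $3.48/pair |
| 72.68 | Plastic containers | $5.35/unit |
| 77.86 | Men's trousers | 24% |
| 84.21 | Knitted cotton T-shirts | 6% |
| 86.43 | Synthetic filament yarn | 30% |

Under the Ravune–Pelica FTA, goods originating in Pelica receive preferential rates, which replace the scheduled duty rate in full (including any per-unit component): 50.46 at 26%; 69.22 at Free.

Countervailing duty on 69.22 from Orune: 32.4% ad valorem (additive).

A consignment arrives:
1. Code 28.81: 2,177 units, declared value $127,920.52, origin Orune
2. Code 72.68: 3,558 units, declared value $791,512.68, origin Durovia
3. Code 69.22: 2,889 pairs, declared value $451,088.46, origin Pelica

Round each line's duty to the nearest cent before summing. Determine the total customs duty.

Line 1 (28.81, Orune, 2,177 units, $127,920.52):
Base rate for 28.81 is 33%.
Duty = $127,920.52 × 33% = $42,213.77.
Line 2 (72.68, Durovia, 3,558 units, $791,512.68):
Base rate for 72.68 is $5.35/unit.
Duty = 3,558 × $5.35 = $19,035.30.
Line 3 (69.22, Pelica, 2,889 pairs, $451,088.46):
Base rate for 69.22 is 7.5% + $3.48/pair.
Origin Pelica qualifies under the Ravune–Pelica agreement and 69.22 is covered: preferential rate Free applies instead.
The additional-duty order on 69.22 targets Orune, not Pelica; it does not apply.
Duty = $451,088.46 × 0% = $0.00.
Total = $42,213.77 + $19,035.30 + $0.00 = $61,249.07.

$61,249.07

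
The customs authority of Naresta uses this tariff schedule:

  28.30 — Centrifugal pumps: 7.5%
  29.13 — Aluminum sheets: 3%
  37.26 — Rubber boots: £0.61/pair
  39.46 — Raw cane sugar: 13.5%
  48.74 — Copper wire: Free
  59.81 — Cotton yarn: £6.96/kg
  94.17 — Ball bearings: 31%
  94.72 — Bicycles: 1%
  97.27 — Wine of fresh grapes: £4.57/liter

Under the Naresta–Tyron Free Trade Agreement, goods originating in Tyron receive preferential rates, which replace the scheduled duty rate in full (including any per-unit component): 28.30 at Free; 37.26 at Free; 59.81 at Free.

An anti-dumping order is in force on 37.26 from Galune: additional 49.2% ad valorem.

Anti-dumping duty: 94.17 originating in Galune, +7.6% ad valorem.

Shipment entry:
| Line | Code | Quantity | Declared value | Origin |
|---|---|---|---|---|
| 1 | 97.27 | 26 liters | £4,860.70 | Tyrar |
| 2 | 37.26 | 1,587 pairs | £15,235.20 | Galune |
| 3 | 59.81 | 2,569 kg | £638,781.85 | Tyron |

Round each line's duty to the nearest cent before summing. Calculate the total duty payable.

£8,582.61

Line 1 (97.27, Tyrar, 26 liters, £4,860.70):
Base rate for 97.27 is £4.57/liter.
Duty = 26 × £4.57 = £118.82.
Line 2 (37.26, Galune, 1,587 pairs, £15,235.20):
Base rate for 37.26 is £0.61/pair.
37.26 has an FTA preferential rate, but origin Galune is not Tyron; base rate stands.
Additional duty on 37.26 from Galune: +49.2% ad valorem. Applied ad valorem rate = 49.2%.
Duty = £15,235.20 × 49.2% + 1,587 × £0.61 = £8,463.79.
Line 3 (59.81, Tyron, 2,569 kg, £638,781.85):
Base rate for 59.81 is £6.96/kg.
Origin Tyron qualifies under the Naresta–Tyron agreement and 59.81 is covered: preferential rate Free applies instead.
Duty = £638,781.85 × 0% = £0.00.
Total = £118.82 + £8,463.79 + £0.00 = £8,582.61.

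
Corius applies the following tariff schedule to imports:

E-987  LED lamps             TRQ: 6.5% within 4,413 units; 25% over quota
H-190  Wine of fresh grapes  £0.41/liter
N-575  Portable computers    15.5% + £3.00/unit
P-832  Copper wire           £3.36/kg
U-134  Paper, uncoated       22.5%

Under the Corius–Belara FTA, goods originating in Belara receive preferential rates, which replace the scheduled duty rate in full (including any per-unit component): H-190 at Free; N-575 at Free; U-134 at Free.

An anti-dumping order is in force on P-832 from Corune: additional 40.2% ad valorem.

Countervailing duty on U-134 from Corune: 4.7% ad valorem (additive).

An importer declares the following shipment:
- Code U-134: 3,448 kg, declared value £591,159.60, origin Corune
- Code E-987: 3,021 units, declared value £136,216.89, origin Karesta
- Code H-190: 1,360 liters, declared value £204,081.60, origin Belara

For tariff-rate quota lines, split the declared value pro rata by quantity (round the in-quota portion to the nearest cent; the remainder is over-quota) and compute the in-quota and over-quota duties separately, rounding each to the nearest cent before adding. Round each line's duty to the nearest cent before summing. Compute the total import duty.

Line 1 (U-134, Corune, 3,448 kg, £591,159.60):
Base rate for U-134 is 22.5%.
U-134 has an FTA preferential rate, but origin Corune is not Belara; base rate stands.
Additional duty on U-134 from Corune: +4.7%. Applied ad valorem rate: 22.5% + 4.7% = 27.2%.
Duty = £591,159.60 × 27.2% = £160,795.41.
Line 2 (E-987, Karesta, 3,021 units, £136,216.89):
Code E-987 is under a tariff-rate quota (threshold 4,413 units). Quantity 3,021 units is within the quota, so the in-quota rate 6.5% applies to the full value.
Duty = £136,216.89 × 6.5% = £8,854.10.
Line 3 (H-190, Belara, 1,360 liters, £204,081.60):
Base rate for H-190 is £0.41/liter.
Origin Belara qualifies under the Corius–Belara agreement and H-190 is covered: preferential rate Free applies instead.
Duty = £204,081.60 × 0% = £0.00.
Total = £160,795.41 + £8,854.10 + £0.00 = £169,649.51.

£169,649.51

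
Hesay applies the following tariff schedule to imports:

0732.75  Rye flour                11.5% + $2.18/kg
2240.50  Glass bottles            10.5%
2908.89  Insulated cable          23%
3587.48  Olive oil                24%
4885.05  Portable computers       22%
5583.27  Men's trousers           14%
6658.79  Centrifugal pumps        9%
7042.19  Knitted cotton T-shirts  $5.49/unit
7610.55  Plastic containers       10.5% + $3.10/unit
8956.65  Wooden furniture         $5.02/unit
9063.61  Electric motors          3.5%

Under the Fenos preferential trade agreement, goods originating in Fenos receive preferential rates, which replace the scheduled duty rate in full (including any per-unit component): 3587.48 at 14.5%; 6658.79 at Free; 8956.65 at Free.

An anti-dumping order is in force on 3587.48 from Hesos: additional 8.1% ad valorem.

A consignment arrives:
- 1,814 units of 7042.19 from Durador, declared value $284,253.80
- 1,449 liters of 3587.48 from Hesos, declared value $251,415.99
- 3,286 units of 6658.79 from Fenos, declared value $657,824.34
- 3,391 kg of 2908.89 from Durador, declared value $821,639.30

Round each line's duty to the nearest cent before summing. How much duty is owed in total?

Line 1 (7042.19, Durador, 1,814 units, $284,253.80):
Base rate for 7042.19 is $5.49/unit.
Duty = 1,814 × $5.49 = $9,958.86.
Line 2 (3587.48, Hesos, 1,449 liters, $251,415.99):
Base rate for 3587.48 is 24%.
3587.48 has an FTA preferential rate, but origin Hesos is not Fenos; base rate stands.
Additional duty on 3587.48 from Hesos: +8.1%. Applied ad valorem rate: 24% + 8.1% = 32.1%.
Duty = $251,415.99 × 32.1% = $80,704.53.
Line 3 (6658.79, Fenos, 3,286 units, $657,824.34):
Base rate for 6658.79 is 9%.
Origin Fenos qualifies under the Hesay–Fenos agreement and 6658.79 is covered: preferential rate Free applies instead.
Duty = $657,824.34 × 0% = $0.00.
Line 4 (2908.89, Durador, 3,391 kg, $821,639.30):
Base rate for 2908.89 is 23%.
Duty = $821,639.30 × 23% = $188,977.04.
Total = $9,958.86 + $80,704.53 + $0.00 + $188,977.04 = $279,640.43.

$279,640.43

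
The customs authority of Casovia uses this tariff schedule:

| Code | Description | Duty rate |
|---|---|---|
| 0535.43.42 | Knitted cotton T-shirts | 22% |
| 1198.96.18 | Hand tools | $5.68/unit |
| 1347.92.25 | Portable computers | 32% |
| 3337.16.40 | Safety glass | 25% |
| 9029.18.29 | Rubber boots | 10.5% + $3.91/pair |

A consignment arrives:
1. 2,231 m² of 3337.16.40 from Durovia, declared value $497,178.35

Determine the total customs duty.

$124,294.59

Line 1 (3337.16.40, Durovia, 2,231 m², $497,178.35):
Base rate for 3337.16.40 is 25%.
Duty = $497,178.35 × 25% = $124,294.59.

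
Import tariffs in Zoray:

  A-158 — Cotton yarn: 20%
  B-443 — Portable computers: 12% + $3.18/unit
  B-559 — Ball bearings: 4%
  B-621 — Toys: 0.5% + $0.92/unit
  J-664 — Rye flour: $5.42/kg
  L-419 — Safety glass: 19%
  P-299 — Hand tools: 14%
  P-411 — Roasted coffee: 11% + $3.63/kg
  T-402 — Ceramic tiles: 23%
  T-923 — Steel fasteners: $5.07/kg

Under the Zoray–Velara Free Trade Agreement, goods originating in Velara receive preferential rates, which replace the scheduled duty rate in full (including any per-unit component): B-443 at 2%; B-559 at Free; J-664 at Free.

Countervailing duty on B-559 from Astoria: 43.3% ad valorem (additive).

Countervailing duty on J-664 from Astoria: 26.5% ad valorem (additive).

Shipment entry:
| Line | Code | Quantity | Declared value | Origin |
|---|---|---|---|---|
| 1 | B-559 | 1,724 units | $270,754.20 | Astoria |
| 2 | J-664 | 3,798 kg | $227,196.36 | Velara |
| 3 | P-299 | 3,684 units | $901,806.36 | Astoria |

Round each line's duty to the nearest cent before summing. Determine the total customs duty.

Line 1 (B-559, Astoria, 1,724 units, $270,754.20):
Base rate for B-559 is 4%.
B-559 has an FTA preferential rate, but origin Astoria is not Velara; base rate stands.
Additional duty on B-559 from Astoria: +43.3%. Applied ad valorem rate: 4% + 43.3% = 47.3%.
Duty = $270,754.20 × 47.3% = $128,066.74.
Line 2 (J-664, Velara, 3,798 kg, $227,196.36):
Base rate for J-664 is $5.42/kg.
Origin Velara qualifies under the Zoray–Velara agreement and J-664 is covered: preferential rate Free applies instead.
The additional-duty order on J-664 targets Astoria, not Velara; it does not apply.
Duty = $227,196.36 × 0% = $0.00.
Line 3 (P-299, Astoria, 3,684 units, $901,806.36):
Base rate for P-299 is 14%.
Duty = $901,806.36 × 14% = $126,252.89.
Total = $128,066.74 + $0.00 + $126,252.89 = $254,319.63.

$254,319.63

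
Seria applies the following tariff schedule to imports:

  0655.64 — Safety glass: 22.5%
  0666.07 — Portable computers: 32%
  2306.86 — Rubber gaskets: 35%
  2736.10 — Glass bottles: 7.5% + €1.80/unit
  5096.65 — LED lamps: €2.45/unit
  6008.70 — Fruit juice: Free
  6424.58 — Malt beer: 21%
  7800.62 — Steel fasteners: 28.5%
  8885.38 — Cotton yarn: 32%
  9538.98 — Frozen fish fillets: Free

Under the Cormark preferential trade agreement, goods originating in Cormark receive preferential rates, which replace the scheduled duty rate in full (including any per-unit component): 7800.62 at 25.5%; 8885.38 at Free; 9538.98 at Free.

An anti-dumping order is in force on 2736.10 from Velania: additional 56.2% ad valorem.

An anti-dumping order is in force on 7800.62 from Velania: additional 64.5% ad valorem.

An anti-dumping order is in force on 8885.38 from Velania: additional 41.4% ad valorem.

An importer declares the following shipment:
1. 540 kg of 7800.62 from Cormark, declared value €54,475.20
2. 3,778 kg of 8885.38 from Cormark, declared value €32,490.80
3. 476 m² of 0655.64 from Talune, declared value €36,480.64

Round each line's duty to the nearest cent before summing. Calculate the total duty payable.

€22,099.32

Line 1 (7800.62, Cormark, 540 kg, €54,475.20):
Base rate for 7800.62 is 28.5%.
Origin Cormark qualifies under the Seria–Cormark agreement and 7800.62 is covered: preferential rate 25.5% applies instead.
The additional-duty order on 7800.62 targets Velania, not Cormark; it does not apply.
Duty = €54,475.20 × 25.5% = €13,891.18.
Line 2 (8885.38, Cormark, 3,778 kg, €32,490.80):
Base rate for 8885.38 is 32%.
Origin Cormark qualifies under the Seria–Cormark agreement and 8885.38 is covered: preferential rate Free applies instead.
The additional-duty order on 8885.38 targets Velania, not Cormark; it does not apply.
Duty = €32,490.80 × 0% = €0.00.
Line 3 (0655.64, Talune, 476 m², €36,480.64):
Base rate for 0655.64 is 22.5%.
Duty = €36,480.64 × 22.5% = €8,208.14.
Total = €13,891.18 + €0.00 + €8,208.14 = €22,099.32.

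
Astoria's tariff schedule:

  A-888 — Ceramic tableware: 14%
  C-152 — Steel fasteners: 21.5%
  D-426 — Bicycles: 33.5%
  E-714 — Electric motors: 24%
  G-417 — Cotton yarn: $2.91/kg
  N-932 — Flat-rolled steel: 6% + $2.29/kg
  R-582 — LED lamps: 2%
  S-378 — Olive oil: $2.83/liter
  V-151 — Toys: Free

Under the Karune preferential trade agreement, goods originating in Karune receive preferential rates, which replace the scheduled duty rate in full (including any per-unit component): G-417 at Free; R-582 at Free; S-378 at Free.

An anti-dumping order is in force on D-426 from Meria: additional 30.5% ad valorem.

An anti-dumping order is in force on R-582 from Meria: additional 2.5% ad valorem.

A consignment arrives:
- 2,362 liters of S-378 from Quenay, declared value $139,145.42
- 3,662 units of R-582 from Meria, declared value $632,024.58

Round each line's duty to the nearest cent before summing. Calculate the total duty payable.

Line 1 (S-378, Quenay, 2,362 liters, $139,145.42):
Base rate for S-378 is $2.83/liter.
S-378 has an FTA preferential rate, but origin Quenay is not Karune; base rate stands.
Duty = 2,362 × $2.83 = $6,684.46.
Line 2 (R-582, Meria, 3,662 units, $632,024.58):
Base rate for R-582 is 2%.
R-582 has an FTA preferential rate, but origin Meria is not Karune; base rate stands.
Additional duty on R-582 from Meria: +2.5%. Applied ad valorem rate: 2% + 2.5% = 4.5%.
Duty = $632,024.58 × 4.5% = $28,441.11.
Total = $6,684.46 + $28,441.11 = $35,125.57.

$35,125.57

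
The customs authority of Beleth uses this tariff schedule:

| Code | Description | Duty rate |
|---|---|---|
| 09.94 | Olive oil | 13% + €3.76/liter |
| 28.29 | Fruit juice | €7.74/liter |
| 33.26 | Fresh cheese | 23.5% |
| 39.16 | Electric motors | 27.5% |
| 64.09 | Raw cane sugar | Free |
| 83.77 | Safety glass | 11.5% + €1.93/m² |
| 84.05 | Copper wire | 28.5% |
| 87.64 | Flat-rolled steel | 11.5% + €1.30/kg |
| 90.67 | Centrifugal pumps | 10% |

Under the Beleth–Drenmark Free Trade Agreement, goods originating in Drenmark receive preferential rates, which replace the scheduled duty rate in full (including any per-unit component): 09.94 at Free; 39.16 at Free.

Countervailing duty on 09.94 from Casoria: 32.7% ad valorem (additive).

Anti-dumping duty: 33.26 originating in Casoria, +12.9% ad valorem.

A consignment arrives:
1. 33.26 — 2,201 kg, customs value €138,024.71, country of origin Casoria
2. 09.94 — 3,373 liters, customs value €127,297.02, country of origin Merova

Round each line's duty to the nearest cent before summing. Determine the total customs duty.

€79,472.08

Line 1 (33.26, Casoria, 2,201 kg, €138,024.71):
Base rate for 33.26 is 23.5%.
Additional duty on 33.26 from Casoria: +12.9%. Applied ad valorem rate: 23.5% + 12.9% = 36.4%.
Duty = €138,024.71 × 36.4% = €50,240.99.
Line 2 (09.94, Merova, 3,373 liters, €127,297.02):
Base rate for 09.94 is 13% + €3.76/liter.
09.94 has an FTA preferential rate, but origin Merova is not Drenmark; base rate stands.
The additional-duty order on 09.94 targets Casoria, not Merova; it does not apply.
Duty = €127,297.02 × 13% + 3,373 × €3.76 = €29,231.09.
Total = €50,240.99 + €29,231.09 = €79,472.08.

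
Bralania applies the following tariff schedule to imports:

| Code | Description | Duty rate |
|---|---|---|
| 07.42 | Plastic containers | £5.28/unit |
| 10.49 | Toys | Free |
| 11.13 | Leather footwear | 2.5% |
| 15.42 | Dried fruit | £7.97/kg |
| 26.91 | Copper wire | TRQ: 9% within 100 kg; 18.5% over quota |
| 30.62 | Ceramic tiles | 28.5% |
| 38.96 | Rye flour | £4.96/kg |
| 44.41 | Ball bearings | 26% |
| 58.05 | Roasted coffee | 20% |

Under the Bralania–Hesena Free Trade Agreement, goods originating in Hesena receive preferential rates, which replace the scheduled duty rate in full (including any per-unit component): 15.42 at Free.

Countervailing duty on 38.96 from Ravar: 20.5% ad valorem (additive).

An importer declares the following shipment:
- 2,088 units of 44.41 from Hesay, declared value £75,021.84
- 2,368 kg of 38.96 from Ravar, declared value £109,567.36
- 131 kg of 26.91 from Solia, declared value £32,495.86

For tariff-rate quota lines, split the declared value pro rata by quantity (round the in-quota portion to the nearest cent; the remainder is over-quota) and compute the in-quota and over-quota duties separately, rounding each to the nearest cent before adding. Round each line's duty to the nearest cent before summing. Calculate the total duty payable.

£57,367.43

Line 1 (44.41, Hesay, 2,088 units, £75,021.84):
Base rate for 44.41 is 26%.
Duty = £75,021.84 × 26% = £19,505.68.
Line 2 (38.96, Ravar, 2,368 kg, £109,567.36):
Base rate for 38.96 is £4.96/kg.
Additional duty on 38.96 from Ravar: +20.5% ad valorem. Applied ad valorem rate = 20.5%.
Duty = £109,567.36 × 20.5% + 2,368 × £4.96 = £34,206.59.
Line 3 (26.91, Solia, 131 kg, £32,495.86):
Code 26.91 is under a tariff-rate quota (threshold 100 kg). In-quota: 100 kg at 9%; over-quota: 31 kg at 18.5%.
Pro-rata value split: in-quota = £32,495.86 × 100/131 = £24,806.00; over-quota = £32,495.86 − £24,806.00 = £7,689.86.
In-quota duty = £24,806.00 × 9% = £2,232.54. Over-quota duty = £7,689.86 × 18.5% = £1,422.62.
Line duty = £2,232.54 + £1,422.62 = £3,655.16.
Total = £19,505.68 + £34,206.59 + £3,655.16 = £57,367.43.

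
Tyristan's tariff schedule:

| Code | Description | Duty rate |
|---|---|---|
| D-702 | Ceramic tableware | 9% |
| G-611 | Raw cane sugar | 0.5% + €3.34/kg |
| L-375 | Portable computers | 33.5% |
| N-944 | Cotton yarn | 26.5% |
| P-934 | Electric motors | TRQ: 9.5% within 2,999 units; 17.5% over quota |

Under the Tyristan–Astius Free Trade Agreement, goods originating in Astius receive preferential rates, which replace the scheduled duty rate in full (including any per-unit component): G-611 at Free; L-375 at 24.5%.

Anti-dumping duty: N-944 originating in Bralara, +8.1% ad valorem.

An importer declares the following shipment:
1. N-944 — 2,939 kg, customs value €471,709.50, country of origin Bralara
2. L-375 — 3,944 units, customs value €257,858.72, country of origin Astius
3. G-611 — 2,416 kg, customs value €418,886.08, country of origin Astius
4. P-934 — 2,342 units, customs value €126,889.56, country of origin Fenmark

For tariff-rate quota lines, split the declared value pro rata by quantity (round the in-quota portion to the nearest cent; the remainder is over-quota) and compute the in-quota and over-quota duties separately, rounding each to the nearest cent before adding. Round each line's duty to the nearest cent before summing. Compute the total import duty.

€238,441.39

Line 1 (N-944, Bralara, 2,939 kg, €471,709.50):
Base rate for N-944 is 26.5%.
Additional duty on N-944 from Bralara: +8.1%. Applied ad valorem rate: 26.5% + 8.1% = 34.6%.
Duty = €471,709.50 × 34.6% = €163,211.49.
Line 2 (L-375, Astius, 3,944 units, €257,858.72):
Base rate for L-375 is 33.5%.
Origin Astius qualifies under the Tyristan–Astius agreement and L-375 is covered: preferential rate 24.5% applies instead.
Duty = €257,858.72 × 24.5% = €63,175.39.
Line 3 (G-611, Astius, 2,416 kg, €418,886.08):
Base rate for G-611 is 0.5% + €3.34/kg.
Origin Astius qualifies under the Tyristan–Astius agreement and G-611 is covered: preferential rate Free applies instead.
Duty = €418,886.08 × 0% = €0.00.
Line 4 (P-934, Fenmark, 2,342 units, €126,889.56):
Code P-934 is under a tariff-rate quota (threshold 2,999 units). Quantity 2,342 units is within the quota, so the in-quota rate 9.5% applies to the full value.
Duty = €126,889.56 × 9.5% = €12,054.51.
Total = €163,211.49 + €63,175.39 + €0.00 + €12,054.51 = €238,441.39.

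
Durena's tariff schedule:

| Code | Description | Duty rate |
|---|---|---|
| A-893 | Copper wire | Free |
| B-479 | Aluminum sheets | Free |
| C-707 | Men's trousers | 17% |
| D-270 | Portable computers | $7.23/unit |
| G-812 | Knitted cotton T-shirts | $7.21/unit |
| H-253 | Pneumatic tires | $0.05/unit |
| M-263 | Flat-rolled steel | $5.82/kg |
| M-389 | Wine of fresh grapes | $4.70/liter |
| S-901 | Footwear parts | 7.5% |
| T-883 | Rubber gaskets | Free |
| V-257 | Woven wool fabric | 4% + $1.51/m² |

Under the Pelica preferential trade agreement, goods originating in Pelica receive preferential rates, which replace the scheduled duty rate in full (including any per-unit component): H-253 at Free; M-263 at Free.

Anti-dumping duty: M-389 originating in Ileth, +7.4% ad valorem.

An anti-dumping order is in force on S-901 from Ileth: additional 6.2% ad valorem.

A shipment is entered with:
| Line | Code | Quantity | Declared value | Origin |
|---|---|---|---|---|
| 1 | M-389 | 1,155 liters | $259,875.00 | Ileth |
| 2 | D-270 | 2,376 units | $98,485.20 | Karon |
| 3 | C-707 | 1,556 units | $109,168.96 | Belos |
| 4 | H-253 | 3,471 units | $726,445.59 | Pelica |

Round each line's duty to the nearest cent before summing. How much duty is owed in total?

$60,396.45

Line 1 (M-389, Ileth, 1,155 liters, $259,875.00):
Base rate for M-389 is $4.70/liter.
Additional duty on M-389 from Ileth: +7.4% ad valorem. Applied ad valorem rate = 7.4%.
Duty = $259,875.00 × 7.4% + 1,155 × $4.70 = $24,659.25.
Line 2 (D-270, Karon, 2,376 units, $98,485.20):
Base rate for D-270 is $7.23/unit.
Duty = 2,376 × $7.23 = $17,178.48.
Line 3 (C-707, Belos, 1,556 units, $109,168.96):
Base rate for C-707 is 17%.
Duty = $109,168.96 × 17% = $18,558.72.
Line 4 (H-253, Pelica, 3,471 units, $726,445.59):
Base rate for H-253 is $0.05/unit.
Origin Pelica qualifies under the Durena–Pelica agreement and H-253 is covered: preferential rate Free applies instead.
Duty = $726,445.59 × 0% = $0.00.
Total = $24,659.25 + $17,178.48 + $18,558.72 + $0.00 = $60,396.45.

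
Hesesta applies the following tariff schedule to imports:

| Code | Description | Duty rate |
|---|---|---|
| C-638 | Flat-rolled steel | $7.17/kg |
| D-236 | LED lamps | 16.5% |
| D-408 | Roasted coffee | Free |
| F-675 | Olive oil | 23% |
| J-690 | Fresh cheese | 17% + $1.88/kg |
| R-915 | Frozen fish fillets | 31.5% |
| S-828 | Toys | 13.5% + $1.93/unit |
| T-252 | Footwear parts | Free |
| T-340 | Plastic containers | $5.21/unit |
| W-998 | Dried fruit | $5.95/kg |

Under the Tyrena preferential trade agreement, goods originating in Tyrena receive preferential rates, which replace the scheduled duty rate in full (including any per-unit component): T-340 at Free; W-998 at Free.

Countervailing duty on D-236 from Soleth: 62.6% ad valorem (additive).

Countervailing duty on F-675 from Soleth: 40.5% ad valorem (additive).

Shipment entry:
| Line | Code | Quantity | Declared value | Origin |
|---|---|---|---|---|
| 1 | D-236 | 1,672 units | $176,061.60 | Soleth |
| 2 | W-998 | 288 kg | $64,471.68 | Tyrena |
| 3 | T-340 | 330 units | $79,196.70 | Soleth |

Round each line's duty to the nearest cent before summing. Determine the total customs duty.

$140,984.03

Line 1 (D-236, Soleth, 1,672 units, $176,061.60):
Base rate for D-236 is 16.5%.
Additional duty on D-236 from Soleth: +62.6%. Applied ad valorem rate: 16.5% + 62.6% = 79.1%.
Duty = $176,061.60 × 79.1% = $139,264.73.
Line 2 (W-998, Tyrena, 288 kg, $64,471.68):
Base rate for W-998 is $5.95/kg.
Origin Tyrena qualifies under the Hesesta–Tyrena agreement and W-998 is covered: preferential rate Free applies instead.
Duty = $64,471.68 × 0% = $0.00.
Line 3 (T-340, Soleth, 330 units, $79,196.70):
Base rate for T-340 is $5.21/unit.
T-340 has an FTA preferential rate, but origin Soleth is not Tyrena; base rate stands.
Duty = 330 × $5.21 = $1,719.30.
Total = $139,264.73 + $0.00 + $1,719.30 = $140,984.03.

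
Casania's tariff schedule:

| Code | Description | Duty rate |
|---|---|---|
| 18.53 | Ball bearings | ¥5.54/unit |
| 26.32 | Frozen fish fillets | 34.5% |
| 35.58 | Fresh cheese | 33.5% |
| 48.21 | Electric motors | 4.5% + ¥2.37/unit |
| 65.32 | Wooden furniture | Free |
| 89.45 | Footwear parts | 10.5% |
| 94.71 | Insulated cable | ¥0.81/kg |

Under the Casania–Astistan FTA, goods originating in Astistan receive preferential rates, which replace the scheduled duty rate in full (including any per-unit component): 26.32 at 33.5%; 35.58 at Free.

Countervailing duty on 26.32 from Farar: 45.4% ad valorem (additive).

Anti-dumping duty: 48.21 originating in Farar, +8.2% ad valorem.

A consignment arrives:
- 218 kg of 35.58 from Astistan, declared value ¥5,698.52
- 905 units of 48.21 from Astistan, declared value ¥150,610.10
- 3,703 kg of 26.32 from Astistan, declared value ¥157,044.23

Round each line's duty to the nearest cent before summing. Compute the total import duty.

Line 1 (35.58, Astistan, 218 kg, ¥5,698.52):
Base rate for 35.58 is 33.5%.
Origin Astistan qualifies under the Casania–Astistan agreement and 35.58 is covered: preferential rate Free applies instead.
Duty = ¥5,698.52 × 0% = ¥0.00.
Line 2 (48.21, Astistan, 905 units, ¥150,610.10):
Base rate for 48.21 is 4.5% + ¥2.37/unit.
Origin Astistan is the FTA partner but 48.21 is not on the preference list; base rate stands.
The additional-duty order on 48.21 targets Farar, not Astistan; it does not apply.
Duty = ¥150,610.10 × 4.5% + 905 × ¥2.37 = ¥8,922.30.
Line 3 (26.32, Astistan, 3,703 kg, ¥157,044.23):
Base rate for 26.32 is 34.5%.
Origin Astistan qualifies under the Casania–Astistan agreement and 26.32 is covered: preferential rate 33.5% applies instead.
The additional-duty order on 26.32 targets Farar, not Astistan; it does not apply.
Duty = ¥157,044.23 × 33.5% = ¥52,609.82.
Total = ¥0.00 + ¥8,922.30 + ¥52,609.82 = ¥61,532.12.

¥61,532.12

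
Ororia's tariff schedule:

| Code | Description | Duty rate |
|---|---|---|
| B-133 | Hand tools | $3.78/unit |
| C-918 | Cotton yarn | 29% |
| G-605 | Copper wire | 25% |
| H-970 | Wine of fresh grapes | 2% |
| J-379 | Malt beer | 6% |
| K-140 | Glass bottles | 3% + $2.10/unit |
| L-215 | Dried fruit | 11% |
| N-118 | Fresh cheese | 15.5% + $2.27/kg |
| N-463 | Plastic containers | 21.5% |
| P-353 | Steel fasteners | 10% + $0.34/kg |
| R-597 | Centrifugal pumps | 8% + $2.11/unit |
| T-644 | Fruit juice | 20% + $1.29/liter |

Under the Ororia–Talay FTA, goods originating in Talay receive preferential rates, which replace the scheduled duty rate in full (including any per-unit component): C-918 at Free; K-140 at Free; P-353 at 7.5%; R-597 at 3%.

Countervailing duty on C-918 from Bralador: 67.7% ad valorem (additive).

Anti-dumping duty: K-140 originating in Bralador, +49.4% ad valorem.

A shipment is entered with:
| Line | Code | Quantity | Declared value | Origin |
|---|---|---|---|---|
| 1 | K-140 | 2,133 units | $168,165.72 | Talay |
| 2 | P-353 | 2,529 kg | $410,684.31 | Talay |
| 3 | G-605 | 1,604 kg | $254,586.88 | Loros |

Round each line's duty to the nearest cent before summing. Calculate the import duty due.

$94,448.04

Line 1 (K-140, Talay, 2,133 units, $168,165.72):
Base rate for K-140 is 3% + $2.10/unit.
Origin Talay qualifies under the Ororia–Talay agreement and K-140 is covered: preferential rate Free applies instead.
The additional-duty order on K-140 targets Bralador, not Talay; it does not apply.
Duty = $168,165.72 × 0% = $0.00.
Line 2 (P-353, Talay, 2,529 kg, $410,684.31):
Base rate for P-353 is 10% + $0.34/kg.
Origin Talay qualifies under the Ororia–Talay agreement and P-353 is covered: preferential rate 7.5% applies instead.
Duty = $410,684.31 × 7.5% = $30,801.32.
Line 3 (G-605, Loros, 1,604 kg, $254,586.88):
Base rate for G-605 is 25%.
Duty = $254,586.88 × 25% = $63,646.72.
Total = $0.00 + $30,801.32 + $63,646.72 = $94,448.04.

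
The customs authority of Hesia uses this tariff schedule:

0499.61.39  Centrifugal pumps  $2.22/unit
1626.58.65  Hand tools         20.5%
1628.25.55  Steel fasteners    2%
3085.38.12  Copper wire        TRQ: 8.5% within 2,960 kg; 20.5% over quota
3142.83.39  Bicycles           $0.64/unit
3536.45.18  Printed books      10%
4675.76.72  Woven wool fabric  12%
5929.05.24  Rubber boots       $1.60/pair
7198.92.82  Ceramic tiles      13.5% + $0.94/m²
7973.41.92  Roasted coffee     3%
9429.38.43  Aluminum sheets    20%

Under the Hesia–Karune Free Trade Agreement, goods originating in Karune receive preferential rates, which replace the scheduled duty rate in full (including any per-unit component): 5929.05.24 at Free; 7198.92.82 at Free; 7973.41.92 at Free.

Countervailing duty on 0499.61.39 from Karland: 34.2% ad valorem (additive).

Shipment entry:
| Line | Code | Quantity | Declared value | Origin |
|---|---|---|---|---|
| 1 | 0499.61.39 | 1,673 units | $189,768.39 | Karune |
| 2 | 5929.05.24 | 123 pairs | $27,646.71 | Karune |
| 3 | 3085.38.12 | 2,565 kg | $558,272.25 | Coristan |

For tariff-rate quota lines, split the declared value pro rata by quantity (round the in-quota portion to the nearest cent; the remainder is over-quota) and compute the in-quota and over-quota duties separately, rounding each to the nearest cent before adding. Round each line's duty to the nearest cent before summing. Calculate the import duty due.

$51,167.20

Line 1 (0499.61.39, Karune, 1,673 units, $189,768.39):
Base rate for 0499.61.39 is $2.22/unit.
Origin Karune is the FTA partner but 0499.61.39 is not on the preference list; base rate stands.
The additional-duty order on 0499.61.39 targets Karland, not Karune; it does not apply.
Duty = 1,673 × $2.22 = $3,714.06.
Line 2 (5929.05.24, Karune, 123 pairs, $27,646.71):
Base rate for 5929.05.24 is $1.60/pair.
Origin Karune qualifies under the Hesia–Karune agreement and 5929.05.24 is covered: preferential rate Free applies instead.
Duty = $27,646.71 × 0% = $0.00.
Line 3 (3085.38.12, Coristan, 2,565 kg, $558,272.25):
Code 3085.38.12 is under a tariff-rate quota (threshold 2,960 kg). Quantity 2,565 kg is within the quota, so the in-quota rate 8.5% applies to the full value.
Duty = $558,272.25 × 8.5% = $47,453.14.
Total = $3,714.06 + $0.00 + $47,453.14 = $51,167.20.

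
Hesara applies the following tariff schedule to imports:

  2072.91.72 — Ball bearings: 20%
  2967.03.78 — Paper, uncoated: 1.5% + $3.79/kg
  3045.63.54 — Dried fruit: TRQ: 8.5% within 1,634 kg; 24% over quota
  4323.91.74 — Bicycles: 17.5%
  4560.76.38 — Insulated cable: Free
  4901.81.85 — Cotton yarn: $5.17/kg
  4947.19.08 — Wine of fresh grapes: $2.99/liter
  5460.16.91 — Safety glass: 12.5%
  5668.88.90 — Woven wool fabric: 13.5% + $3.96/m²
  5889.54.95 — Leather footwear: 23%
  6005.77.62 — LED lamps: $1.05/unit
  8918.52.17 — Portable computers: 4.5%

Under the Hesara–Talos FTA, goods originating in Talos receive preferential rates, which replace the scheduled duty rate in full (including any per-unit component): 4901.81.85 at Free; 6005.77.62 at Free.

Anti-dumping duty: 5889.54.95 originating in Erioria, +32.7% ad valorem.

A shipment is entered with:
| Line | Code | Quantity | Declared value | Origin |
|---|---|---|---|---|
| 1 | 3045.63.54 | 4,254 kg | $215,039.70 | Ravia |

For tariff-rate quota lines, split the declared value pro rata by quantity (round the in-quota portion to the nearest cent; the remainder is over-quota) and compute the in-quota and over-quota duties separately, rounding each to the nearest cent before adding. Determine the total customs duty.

Line 1 (3045.63.54, Ravia, 4,254 kg, $215,039.70):
Code 3045.63.54 is under a tariff-rate quota (threshold 1,634 kg). In-quota: 1,634 kg at 8.5%; over-quota: 2,620 kg at 24%.
Pro-rata value split: in-quota = $215,039.70 × 1,634/4,254 = $82,598.70; over-quota = $215,039.70 − $82,598.70 = $132,441.00.
In-quota duty = $82,598.70 × 8.5% = $7,020.89. Over-quota duty = $132,441.00 × 24% = $31,785.84.
Line duty = $7,020.89 + $31,785.84 = $38,806.73.

$38,806.73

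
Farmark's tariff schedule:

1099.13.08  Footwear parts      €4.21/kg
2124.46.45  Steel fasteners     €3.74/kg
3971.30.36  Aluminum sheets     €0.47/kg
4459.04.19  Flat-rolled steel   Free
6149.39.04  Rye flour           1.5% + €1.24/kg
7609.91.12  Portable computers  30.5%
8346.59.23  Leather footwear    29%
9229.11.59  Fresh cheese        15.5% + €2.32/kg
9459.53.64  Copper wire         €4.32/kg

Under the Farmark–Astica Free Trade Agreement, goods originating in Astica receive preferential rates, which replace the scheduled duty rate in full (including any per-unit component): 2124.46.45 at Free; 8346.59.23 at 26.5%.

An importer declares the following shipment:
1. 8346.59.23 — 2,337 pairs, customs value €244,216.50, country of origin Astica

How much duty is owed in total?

Line 1 (8346.59.23, Astica, 2,337 pairs, €244,216.50):
Base rate for 8346.59.23 is 29%.
Origin Astica qualifies under the Farmark–Astica agreement and 8346.59.23 is covered: preferential rate 26.5% applies instead.
Duty = €244,216.50 × 26.5% = €64,717.37.

€64,717.37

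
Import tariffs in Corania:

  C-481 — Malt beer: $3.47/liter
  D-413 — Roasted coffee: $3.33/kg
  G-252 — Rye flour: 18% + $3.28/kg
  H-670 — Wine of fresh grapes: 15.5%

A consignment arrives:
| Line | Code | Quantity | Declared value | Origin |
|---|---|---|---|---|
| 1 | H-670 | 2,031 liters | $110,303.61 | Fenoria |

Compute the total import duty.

Line 1 (H-670, Fenoria, 2,031 liters, $110,303.61):
Base rate for H-670 is 15.5%.
Duty = $110,303.61 × 15.5% = $17,097.06.

$17,097.06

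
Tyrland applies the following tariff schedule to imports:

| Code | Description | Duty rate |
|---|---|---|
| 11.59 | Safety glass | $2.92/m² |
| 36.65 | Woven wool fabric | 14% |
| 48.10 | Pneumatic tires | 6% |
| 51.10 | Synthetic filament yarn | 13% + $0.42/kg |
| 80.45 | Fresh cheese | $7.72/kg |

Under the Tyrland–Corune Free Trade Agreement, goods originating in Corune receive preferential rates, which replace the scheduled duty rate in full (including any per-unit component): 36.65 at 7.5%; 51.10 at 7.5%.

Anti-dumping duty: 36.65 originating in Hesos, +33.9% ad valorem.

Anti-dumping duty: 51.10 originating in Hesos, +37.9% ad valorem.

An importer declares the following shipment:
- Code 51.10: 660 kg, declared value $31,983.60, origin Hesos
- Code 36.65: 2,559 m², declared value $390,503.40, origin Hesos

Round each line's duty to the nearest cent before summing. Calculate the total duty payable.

$203,607.98

Line 1 (51.10, Hesos, 660 kg, $31,983.60):
Base rate for 51.10 is 13% + $0.42/kg.
51.10 has an FTA preferential rate, but origin Hesos is not Corune; base rate stands.
Additional duty on 51.10 from Hesos: +37.9%. Applied ad valorem rate: 13% + 37.9% = 50.9%.
Duty = $31,983.60 × 50.9% + 660 × $0.42 = $16,556.85.
Line 2 (36.65, Hesos, 2,559 m², $390,503.40):
Base rate for 36.65 is 14%.
36.65 has an FTA preferential rate, but origin Hesos is not Corune; base rate stands.
Additional duty on 36.65 from Hesos: +33.9%. Applied ad valorem rate: 14% + 33.9% = 47.9%.
Duty = $390,503.40 × 47.9% = $187,051.13.
Total = $16,556.85 + $187,051.13 = $203,607.98.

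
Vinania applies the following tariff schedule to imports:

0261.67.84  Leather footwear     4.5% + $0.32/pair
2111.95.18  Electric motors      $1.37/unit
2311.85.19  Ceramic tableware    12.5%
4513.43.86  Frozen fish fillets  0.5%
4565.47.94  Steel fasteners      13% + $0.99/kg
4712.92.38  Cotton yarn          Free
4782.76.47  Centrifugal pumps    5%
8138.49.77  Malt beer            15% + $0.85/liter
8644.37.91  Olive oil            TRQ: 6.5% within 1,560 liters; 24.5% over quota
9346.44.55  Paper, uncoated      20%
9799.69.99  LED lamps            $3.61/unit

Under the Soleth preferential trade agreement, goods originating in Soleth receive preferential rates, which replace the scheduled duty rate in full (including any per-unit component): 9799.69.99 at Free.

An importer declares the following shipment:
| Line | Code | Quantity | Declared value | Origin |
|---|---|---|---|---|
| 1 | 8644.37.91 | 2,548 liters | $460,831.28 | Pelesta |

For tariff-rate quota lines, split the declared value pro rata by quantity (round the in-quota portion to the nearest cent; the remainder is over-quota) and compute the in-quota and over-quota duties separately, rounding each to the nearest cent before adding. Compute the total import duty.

Line 1 (8644.37.91, Pelesta, 2,548 liters, $460,831.28):
Code 8644.37.91 is under a tariff-rate quota (threshold 1,560 liters). In-quota: 1,560 liters at 6.5%; over-quota: 988 liters at 24.5%.
Pro-rata value split: in-quota = $460,831.28 × 1,560/2,548 = $282,141.60; over-quota = $460,831.28 − $282,141.60 = $178,689.68.
In-quota duty = $282,141.60 × 6.5% = $18,339.20. Over-quota duty = $178,689.68 × 24.5% = $43,778.97.
Line duty = $18,339.20 + $43,778.97 = $62,118.17.

$62,118.17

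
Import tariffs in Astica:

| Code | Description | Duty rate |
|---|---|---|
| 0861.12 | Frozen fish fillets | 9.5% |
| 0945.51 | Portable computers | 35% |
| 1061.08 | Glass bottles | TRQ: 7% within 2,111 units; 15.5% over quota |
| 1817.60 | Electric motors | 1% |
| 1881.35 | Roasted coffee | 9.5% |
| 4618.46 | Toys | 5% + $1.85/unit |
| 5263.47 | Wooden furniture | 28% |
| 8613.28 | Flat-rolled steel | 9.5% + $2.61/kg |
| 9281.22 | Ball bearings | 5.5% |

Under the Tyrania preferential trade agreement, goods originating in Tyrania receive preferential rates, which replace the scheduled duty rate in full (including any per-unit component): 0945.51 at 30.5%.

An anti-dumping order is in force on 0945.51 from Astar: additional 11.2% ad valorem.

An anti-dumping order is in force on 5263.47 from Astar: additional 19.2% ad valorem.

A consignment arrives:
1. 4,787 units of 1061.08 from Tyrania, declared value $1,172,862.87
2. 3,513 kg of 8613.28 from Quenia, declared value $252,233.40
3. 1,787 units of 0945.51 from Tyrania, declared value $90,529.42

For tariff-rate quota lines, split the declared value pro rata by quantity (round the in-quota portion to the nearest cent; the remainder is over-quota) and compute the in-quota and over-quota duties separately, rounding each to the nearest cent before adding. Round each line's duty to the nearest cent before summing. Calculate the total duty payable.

Line 1 (1061.08, Tyrania, 4,787 units, $1,172,862.87):
Code 1061.08 is under a tariff-rate quota (threshold 2,111 units). In-quota: 2,111 units at 7%; over-quota: 2,676 units at 15.5%.
Pro-rata value split: in-quota = $1,172,862.87 × 2,111/4,787 = $517,216.11; over-quota = $1,172,862.87 − $517,216.11 = $655,646.76.
In-quota duty = $517,216.11 × 7% = $36,205.13. Over-quota duty = $655,646.76 × 15.5% = $101,625.25.
Line duty = $36,205.13 + $101,625.25 = $137,830.38.
Line 2 (8613.28, Quenia, 3,513 kg, $252,233.40):
Base rate for 8613.28 is 9.5% + $2.61/kg.
Duty = $252,233.40 × 9.5% + 3,513 × $2.61 = $33,131.10.
Line 3 (0945.51, Tyrania, 1,787 units, $90,529.42):
Base rate for 0945.51 is 35%.
Origin Tyrania qualifies under the Astica–Tyrania agreement and 0945.51 is covered: preferential rate 30.5% applies instead.
The additional-duty order on 0945.51 targets Astar, not Tyrania; it does not apply.
Duty = $90,529.42 × 30.5% = $27,611.47.
Total = $137,830.38 + $33,131.10 + $27,611.47 = $198,572.95.

$198,572.95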